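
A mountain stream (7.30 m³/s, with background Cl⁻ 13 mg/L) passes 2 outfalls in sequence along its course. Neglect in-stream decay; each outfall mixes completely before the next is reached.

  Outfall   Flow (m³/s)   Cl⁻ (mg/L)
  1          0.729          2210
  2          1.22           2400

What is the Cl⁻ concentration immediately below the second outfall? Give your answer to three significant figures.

501 mg/L

Outfall 1: combined Q = 8.029 m³/s; C = (7.300·13.00 + 0.7290·2210)/8.029 = 212.5 mg/L.
Outfall 2: combined Q = 9.249 m³/s; C = (8.029·212.5 + 1.220·2400)/9.249 = 501.0 mg/L.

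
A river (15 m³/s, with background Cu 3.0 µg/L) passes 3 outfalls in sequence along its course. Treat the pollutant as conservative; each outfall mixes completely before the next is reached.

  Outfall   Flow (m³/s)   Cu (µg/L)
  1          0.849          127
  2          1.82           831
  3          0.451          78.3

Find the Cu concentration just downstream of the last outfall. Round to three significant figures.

93.8 µg/L

After outfall 1: Q = 15.00 + 0.8490 = 15.85 m³/s; C = (15.00·3.000 + 0.8490·127.0)/15.85 = 9.642 µg/L.
After outfall 2: Q = 15.85 + 1.820 = 17.67 m³/s; C = (15.85·9.642 + 1.820·831.0)/17.67 = 94.25 µg/L.
After outfall 3: Q = 17.67 + 0.4510 = 18.12 m³/s; C = (17.67·94.25 + 0.4510·78.30)/18.12 = 93.85 µg/L.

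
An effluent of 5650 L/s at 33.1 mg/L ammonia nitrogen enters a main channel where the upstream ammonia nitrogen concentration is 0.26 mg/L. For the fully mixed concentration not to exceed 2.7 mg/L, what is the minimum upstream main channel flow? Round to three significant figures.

Set C_mix = 2.7: (Q·0.2600 + 5650·33.10) / (Q + 5650) = 2.7
→ Q = 5650·(33.10 − 2.7)/(2.7 − 0.2600) = 70390 L/s.

70400 L/s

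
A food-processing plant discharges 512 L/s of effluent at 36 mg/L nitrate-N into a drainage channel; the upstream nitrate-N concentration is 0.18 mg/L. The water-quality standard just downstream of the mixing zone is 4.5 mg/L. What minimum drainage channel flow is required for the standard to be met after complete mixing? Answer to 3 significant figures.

3730 L/s

Set C_mix = 4.5: (Q·0.1800 + 512.0·36.00) / (Q + 512.0) = 4.5
→ Q = 512.0·(36.00 − 4.5)/(4.5 − 0.1800) = 3733 L/s.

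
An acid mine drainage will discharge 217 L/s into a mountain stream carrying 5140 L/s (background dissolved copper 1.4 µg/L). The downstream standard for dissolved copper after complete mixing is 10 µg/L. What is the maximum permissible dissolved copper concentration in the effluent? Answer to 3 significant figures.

214 µg/L

At the limit, (Qr·Cr + Qe·Cₑ)/(Qr + Qe) = 10:
Cₑ = (5357·10 − 5140·1.400) / 217.0 = 213.7 µg/L.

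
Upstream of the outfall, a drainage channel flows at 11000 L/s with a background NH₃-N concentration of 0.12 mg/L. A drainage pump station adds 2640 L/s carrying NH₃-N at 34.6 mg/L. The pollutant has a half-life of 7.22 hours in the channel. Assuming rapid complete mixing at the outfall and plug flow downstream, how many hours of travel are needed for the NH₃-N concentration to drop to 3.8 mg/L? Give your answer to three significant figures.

Flow-weighted average: C = (11000·0.1200 + 2640·34.60) / 13640 = 92660/13640 = 6.794 mg/L.
Half-life 7.22 h → k = ln 2 / 7.22 = 0.09600 h⁻¹ = 2.304 d⁻¹.
6.794·exp(−k·t) = 3.8 → t = ln(6.794/3.8)/k = 21790 s = 6.052 h.

6.05 h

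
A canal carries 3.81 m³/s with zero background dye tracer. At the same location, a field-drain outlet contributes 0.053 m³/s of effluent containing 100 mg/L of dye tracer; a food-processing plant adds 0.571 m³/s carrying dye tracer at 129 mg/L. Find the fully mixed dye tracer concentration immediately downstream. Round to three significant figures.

17.8 mg/L

Flow-weighted average: C = (3.810·0 + 0.05300·100.0 + 0.5710·129.0) / 4.434 = 78.96/4.434 = 17.81 mg/L.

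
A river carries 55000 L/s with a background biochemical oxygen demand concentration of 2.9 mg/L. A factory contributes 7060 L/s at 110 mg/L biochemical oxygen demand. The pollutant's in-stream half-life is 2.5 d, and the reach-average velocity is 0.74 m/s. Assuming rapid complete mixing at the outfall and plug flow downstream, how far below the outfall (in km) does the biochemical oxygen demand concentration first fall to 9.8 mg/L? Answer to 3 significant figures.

Mixed concentration C = ΣQC/ΣQ = (55000·2.900 + 7060·110.0) / 62060 = 936100/62060 = 15.08 mg/L.
Half-life 2.5 d → k = ln 2 / 2.5 = 0.2773 d⁻¹.
Set 15.08·exp(−k·t) = 9.8 → t = ln(15.08/9.8)/k = 134400 s = 37.33 h.
Distance = v·t = 0.74·134400 = 99440 m = 99.44 km.

99.4 km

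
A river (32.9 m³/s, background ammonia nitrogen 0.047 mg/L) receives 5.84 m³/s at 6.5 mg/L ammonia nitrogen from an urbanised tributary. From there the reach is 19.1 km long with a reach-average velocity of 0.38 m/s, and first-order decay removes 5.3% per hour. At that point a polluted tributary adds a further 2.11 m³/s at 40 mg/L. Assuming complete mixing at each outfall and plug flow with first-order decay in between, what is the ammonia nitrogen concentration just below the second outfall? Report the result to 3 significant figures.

Mixed concentration C = ΣQC/ΣQ = (32.90·0.04700 + 5.840·6.500) / 38.74 = 39.51/38.74 = 1.020 mg/L; combined flow 38.74 m³/s.
Travel time t = 19.1·1000 / 0.38 = 50260 s = 13.96 h.
5.3%/h lost → k = −ln(1 − 0.053) = 0.05446 h⁻¹.
Decay over the reach: 1.020·exp(−kt) = 1.020·0.4675 = 0.4768 mg/L.
Second outfall: C = (38.74·0.4768 + 2.110·40.00)/40.85 = 2.518 mg/L.

2.52 mg/L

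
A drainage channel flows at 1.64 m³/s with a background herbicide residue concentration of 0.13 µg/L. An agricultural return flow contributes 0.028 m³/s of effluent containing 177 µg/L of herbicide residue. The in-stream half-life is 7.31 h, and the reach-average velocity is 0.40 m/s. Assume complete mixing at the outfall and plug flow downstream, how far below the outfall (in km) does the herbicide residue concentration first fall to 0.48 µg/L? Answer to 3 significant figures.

28.3 km

Mixed concentration C = ΣQC/ΣQ = (1.640·0.1300 + 0.02800·177.0) / 1.668 = 5.169/1.668 = 3.099 µg/L.
Half-life 7.31 h → k = ln 2 / 7.31 = 0.09482 h⁻¹ = 2.276 d⁻¹.
Set 3.099·exp(−k·t) = 0.48 → t = ln(3.099/0.48)/k = 70810 s = 19.67 h.
Distance = v·t = 0.40·70810 = 28320 m = 28.32 km.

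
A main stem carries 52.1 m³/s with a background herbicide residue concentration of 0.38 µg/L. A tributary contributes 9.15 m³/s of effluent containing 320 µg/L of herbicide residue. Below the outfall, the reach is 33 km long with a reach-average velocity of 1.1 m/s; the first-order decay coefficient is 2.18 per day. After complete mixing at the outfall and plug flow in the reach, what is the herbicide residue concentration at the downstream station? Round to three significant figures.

22.6 µg/L

Conservation of mass: C = (52.10·0.3800 + 9.150·320.0) / 61.25 = 2948/61.25 = 48.13 µg/L.
Travel time t = 33·1000 / 1.1 = 30000 s = 8.333 h.
Applying C = C₀e^(−kt): 48.13 × 0.4691 = 22.58 µg/L.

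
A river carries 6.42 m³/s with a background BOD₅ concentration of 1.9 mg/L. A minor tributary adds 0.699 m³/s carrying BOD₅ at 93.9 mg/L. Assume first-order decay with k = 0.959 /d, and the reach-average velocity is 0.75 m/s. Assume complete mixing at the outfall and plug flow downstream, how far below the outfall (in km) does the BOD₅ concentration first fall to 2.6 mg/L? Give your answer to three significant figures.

Flow-weighted average: C = (6.420·1.900 + 0.6990·93.90) / 7.119 = 77.83/7.119 = 10.93 mg/L.
Set 10.93·exp(−k·t) = 2.6 → t = ln(10.93/2.6)/k = 129400 s = 35.94 h.
Distance = v·t = 0.75·129400 = 97050 m = 97.05 km.

97.1 km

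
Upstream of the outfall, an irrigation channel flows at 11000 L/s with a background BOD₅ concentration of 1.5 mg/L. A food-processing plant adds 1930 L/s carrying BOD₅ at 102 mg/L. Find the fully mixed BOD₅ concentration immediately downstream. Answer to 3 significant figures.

16.5 mg/L

After mixing, C = (11000·1.500 + 1930·102.0) / 12930 = 213400/12930 = 16.50 mg/L.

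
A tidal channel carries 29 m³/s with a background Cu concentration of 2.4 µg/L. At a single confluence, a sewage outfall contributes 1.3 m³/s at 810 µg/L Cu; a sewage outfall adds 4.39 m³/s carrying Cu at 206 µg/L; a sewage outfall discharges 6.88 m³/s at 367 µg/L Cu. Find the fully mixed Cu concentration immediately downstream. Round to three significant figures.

Conservation of mass: C = (29.00·2.400 + 1.300·810.0 + 4.390·206.0 + 6.880·367.0) / 41.57 = 4552/41.57 = 109.5 µg/L.

109 µg/L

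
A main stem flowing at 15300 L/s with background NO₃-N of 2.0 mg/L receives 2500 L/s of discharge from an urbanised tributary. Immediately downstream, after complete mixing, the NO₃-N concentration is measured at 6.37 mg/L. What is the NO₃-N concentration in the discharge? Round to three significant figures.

33.1 mg/L

Mass balance: 15300·2.000 + 2500·Cₑ = 17800·6.370
→ Cₑ = (17800·6.370 − 15300·2.000) / 2500 = 33.11 mg/L.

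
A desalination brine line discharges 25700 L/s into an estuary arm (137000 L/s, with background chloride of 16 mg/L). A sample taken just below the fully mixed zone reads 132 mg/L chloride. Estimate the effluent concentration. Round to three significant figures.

750 mg/L

Mass balance: 137000·16.00 + 25700·Cₑ = 162700·132.0
→ Cₑ = (162700·132.0 − 137000·16.00) / 25700 = 750.4 mg/L.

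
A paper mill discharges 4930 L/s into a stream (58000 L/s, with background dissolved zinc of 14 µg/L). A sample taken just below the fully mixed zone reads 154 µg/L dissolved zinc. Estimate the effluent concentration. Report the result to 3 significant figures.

Mass balance: 58000·14.00 + 4930·Cₑ = 62930·154.0
→ Cₑ = (62930·154.0 − 58000·14.00) / 4930 = 1801 µg/L.

1800 µg/L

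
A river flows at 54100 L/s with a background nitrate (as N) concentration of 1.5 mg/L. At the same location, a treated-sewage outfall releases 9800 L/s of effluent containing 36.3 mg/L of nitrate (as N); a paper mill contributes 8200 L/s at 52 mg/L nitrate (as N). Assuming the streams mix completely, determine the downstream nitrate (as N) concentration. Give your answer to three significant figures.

12.0 mg/L

After mixing, C = (54100·1.500 + 9800·36.30 + 8200·52.00) / 72100 = 863300/72100 = 11.97 mg/L.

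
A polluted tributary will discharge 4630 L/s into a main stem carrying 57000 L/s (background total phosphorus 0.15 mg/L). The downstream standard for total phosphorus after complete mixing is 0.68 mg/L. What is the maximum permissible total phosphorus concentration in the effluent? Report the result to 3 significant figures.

7.20 mg/L

At the limit, (Qr·Cr + Qe·Cₑ)/(Qr + Qe) = 0.68:
Cₑ = (61630·0.68 − 57000·0.1500) / 4630 = 7.205 mg/L.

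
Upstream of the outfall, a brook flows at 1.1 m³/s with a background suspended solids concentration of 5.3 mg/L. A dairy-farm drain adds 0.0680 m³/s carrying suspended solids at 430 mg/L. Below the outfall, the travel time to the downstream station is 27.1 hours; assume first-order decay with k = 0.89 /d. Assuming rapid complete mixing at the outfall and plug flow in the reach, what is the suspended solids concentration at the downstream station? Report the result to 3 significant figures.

11.0 mg/L

Flow-weighted average: C = (1.100·5.300 + 0.06800·430.0) / 1.168 = 35.07/1.168 = 30.03 mg/L.
After decay, C = 30.03 × e^(−kt) = 30.03 × 0.3661 = 10.99 mg/L.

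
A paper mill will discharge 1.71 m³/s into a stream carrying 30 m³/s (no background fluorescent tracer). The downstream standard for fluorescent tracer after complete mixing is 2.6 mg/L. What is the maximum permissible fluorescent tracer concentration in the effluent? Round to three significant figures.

48.2 mg/L

At the limit, (Qr·Cr + Qe·Cₑ)/(Qr + Qe) = 2.6:
Cₑ = (31.71·2.6 − 30.00·0) / 1.710 = 48.21 mg/L.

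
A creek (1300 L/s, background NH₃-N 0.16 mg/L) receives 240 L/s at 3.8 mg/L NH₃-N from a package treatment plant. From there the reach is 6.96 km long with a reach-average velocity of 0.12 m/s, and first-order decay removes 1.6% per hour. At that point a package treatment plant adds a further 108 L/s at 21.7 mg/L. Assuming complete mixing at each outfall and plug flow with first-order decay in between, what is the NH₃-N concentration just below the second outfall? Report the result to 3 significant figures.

1.95 mg/L

Mixed concentration C = ΣQC/ΣQ = (1300·0.1600 + 240.0·3.800) / 1540 = 1120/1540 = 0.7273 mg/L; combined flow 1540 L/s.
Travel time t = 6.96·1000 / 0.12 = 58000 s = 16.11 h.
1.6%/h lost → k = −ln(1 − 0.016) = 0.01613 h⁻¹.
Decay over the reach: 0.7273·exp(−kt) = 0.7273·0.7712 = 0.5608 mg/L.
At the second outfall, C = (1540·0.5608 + 108.0·21.70) / (1540 + 108.0) = 1.946 mg/L.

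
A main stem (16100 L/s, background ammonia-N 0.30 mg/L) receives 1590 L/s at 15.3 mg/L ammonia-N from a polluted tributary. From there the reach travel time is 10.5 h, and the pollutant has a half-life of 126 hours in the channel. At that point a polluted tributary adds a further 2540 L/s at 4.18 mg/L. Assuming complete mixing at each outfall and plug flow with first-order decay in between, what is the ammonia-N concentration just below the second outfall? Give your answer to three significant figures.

1.89 mg/L

Flow-weighted average: C = (16100·0.3000 + 1590·15.30) / 17690 = 29160/17690 = 1.648 mg/L; combined flow 17690 L/s.
Half-life 126 h → k = ln 2 / 126 = 0.005501 h⁻¹ = 0.1320 d⁻¹.
After decay, C = 1.648 × e^(−kt) = 1.648 × 0.9439 = 1.556 mg/L.
Second outfall: C = (17690·1.556 + 2540·4.180)/20230 = 1.885 mg/L.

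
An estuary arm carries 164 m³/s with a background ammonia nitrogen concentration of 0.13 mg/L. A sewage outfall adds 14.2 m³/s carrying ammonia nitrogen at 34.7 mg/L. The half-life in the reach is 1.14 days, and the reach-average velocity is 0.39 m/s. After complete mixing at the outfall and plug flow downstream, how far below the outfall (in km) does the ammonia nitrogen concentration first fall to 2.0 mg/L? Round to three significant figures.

After mixing, C = (164.0·0.1300 + 14.20·34.70) / 178.2 = 514.1/178.2 = 2.885 mg/L.
Half-life 1.14 d → k = ln 2 / 1.14 = 0.6080 d⁻¹.
Set 2.885·exp(−k·t) = 2.0 → t = ln(2.885/2.0)/k = 52050 s = 14.46 h.
Distance = v·t = 0.39·52050 = 20300 m = 20.30 km.

20.3 km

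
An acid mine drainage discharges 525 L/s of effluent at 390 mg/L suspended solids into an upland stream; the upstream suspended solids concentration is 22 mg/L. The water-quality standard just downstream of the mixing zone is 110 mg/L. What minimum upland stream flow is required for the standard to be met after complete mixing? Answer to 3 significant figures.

Set C_mix = 110: (Q·22.00 + 525.0·390.0) / (Q + 525.0) = 110
→ Q = 525.0·(390.0 − 110)/(110 − 22.00) = 1670 L/s.

1670 L/s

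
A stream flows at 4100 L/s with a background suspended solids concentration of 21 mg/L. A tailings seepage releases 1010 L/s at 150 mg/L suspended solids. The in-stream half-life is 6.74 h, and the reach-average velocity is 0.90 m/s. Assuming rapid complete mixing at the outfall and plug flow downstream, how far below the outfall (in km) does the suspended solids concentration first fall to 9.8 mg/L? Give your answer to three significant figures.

49.1 km

Conservation of mass: C = (4100·21.00 + 1010·150.0) / 5110 = 237600/5110 = 46.50 mg/L.
Half-life 6.74 h → k = ln 2 / 6.74 = 0.1028 h⁻¹ = 2.468 d⁻¹.
Set 46.50·exp(−k·t) = 9.8 → t = ln(46.50/9.8)/k = 54500 s = 15.14 h.
Distance = v·t = 0.90·54500 = 49050 m = 49.05 km.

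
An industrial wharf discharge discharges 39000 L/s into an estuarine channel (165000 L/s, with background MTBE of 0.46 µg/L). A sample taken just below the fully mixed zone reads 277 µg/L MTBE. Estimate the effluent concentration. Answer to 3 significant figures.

1450 µg/L

Mass balance: 165000·0.4600 + 39000·Cₑ = 204000·277.0
→ Cₑ = (204000·277.0 − 165000·0.4600) / 39000 = 1447 µg/L.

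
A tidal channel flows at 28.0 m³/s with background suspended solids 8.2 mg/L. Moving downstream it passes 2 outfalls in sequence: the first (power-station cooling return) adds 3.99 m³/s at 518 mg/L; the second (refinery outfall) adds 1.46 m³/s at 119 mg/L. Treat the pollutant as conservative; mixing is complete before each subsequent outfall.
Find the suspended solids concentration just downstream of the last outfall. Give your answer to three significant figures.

73.8 mg/L

Below outfall 1: Q → 31.99 m³/s, C = (28.00·8.200 + 3.990·518.0)/31.99 = 71.79 mg/L.
Below outfall 2: Q → 33.45 m³/s, C = (31.99·71.79 + 1.460·119.0)/33.45 = 73.85 mg/L.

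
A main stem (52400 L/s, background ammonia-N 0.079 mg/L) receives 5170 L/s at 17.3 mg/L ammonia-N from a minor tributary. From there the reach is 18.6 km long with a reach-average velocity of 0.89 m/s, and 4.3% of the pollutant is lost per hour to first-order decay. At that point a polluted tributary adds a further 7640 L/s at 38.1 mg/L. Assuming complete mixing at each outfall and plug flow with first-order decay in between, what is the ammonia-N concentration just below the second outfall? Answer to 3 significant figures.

5.58 mg/L

Mixed concentration C = ΣQC/ΣQ = (52400·0.07900 + 5170·17.30) / 57570 = 93580/57570 = 1.626 mg/L; combined flow 57570 L/s.
Travel time t = 18.6·1000 / 0.89 = 20900 s = 5.805 h.
4.3%/h lost → k = −ln(1 − 0.043) = 0.04395 h⁻¹.
After decay, C = 1.626 × e^(−kt) = 1.626 × 0.7748 = 1.259 mg/L.
At the second outfall, C = (57570·1.259 + 7640·38.10) / (57570 + 7640) = 5.576 mg/L.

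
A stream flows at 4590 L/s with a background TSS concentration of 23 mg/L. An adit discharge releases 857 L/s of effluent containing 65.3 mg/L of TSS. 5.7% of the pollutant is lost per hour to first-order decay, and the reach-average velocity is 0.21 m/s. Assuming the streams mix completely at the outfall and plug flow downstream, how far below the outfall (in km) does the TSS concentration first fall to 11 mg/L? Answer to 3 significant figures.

12.8 km

Mass balance: C = (4590·23.00 + 857.0·65.30) / 5447 = 161500/5447 = 29.66 mg/L.
5.7%/h lost → k = −ln(1 − 0.057) = 0.05869 h⁻¹.
Set 29.66·exp(−k·t) = 11 → t = ln(29.66/11)/k = 60830 s = 16.90 h.
Distance = v·t = 0.21·60830 = 12780 m = 12.78 km.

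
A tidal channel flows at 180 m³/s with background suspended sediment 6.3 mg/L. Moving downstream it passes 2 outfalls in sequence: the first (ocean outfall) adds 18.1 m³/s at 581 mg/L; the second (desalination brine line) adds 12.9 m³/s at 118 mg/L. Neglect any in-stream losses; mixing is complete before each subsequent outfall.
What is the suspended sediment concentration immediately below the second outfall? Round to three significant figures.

62.4 mg/L

After outfall 1: Q = 180.0 + 18.10 = 198.1 m³/s; C = (180.0·6.300 + 18.10·581.0)/198.1 = 58.81 mg/L.
After outfall 2: Q = 198.1 + 12.90 = 211.0 m³/s; C = (198.1·58.81 + 12.90·118.0)/211.0 = 62.43 mg/L.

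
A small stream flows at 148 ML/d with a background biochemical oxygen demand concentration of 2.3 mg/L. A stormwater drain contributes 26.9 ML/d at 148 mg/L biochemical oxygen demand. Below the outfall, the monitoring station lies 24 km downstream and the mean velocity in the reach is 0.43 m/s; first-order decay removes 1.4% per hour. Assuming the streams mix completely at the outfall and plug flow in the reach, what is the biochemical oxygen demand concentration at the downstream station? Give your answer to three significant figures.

Mass balance: C = (148.0·2.300 + 26.90·148.0) / 174.9 = 4322/174.9 = 24.71 mg/L.
Travel time t = 24·1000 / 0.43 = 55810 s = 15.50 h.
1.4%/h lost → k = −ln(1 − 0.014) = 0.01410 h⁻¹.
Applying C = C₀e^(−kt): 24.71 × 0.8037 = 19.86 mg/L.

19.9 mg/L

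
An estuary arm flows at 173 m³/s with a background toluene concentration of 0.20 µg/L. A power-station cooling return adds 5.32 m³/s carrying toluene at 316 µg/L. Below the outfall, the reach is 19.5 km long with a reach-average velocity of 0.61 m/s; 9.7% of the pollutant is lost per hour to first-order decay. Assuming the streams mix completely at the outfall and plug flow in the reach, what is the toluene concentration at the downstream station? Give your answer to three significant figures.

Conservation of mass: C = (173.0·0.2000 + 5.320·316.0) / 178.3 = 1716/178.3 = 9.622 µg/L.
Travel time t = 19.5·1000 / 0.61 = 31970 s = 8.880 h.
9.7%/h lost → k = −ln(1 − 0.097) = 0.1020 h⁻¹.
First-order decay: C = 9.622·exp(−k·t) = 9.622·0.4041 = 3.888 µg/L.

3.89 µg/L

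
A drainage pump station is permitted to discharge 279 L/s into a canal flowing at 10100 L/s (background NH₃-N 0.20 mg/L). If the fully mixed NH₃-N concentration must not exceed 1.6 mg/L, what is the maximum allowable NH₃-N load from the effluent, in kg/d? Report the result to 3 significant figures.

Mass balance at the limit: 10100·0.2000 + 279.0·Cₑ = 10380·1.6 → Cₑ = 52.28 mg/L.
279.0 L/s = 0.2790 m³/s. Load = 0.2790 m³/s × 52.28 g/m³ × 86 400 s/d = 1260 kg/d.

1260 kg/d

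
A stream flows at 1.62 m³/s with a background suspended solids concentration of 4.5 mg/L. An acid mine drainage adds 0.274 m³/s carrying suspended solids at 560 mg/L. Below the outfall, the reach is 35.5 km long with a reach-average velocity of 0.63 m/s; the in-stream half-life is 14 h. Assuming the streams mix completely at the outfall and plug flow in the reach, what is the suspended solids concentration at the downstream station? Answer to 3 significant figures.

39.1 mg/L

Flow-weighted average: C = (1.620·4.500 + 0.2740·560.0) / 1.894 = 160.7/1.894 = 84.86 mg/L.
Travel time t = 35.5·1000 / 0.63 = 56350 s = 15.65 h.
Half-life 14 h → k = ln 2 / 14 = 0.04951 h⁻¹ = 1.188 d⁻¹.
Applying C = C₀e^(−kt): 84.86 × 0.4607 = 39.10 mg/L.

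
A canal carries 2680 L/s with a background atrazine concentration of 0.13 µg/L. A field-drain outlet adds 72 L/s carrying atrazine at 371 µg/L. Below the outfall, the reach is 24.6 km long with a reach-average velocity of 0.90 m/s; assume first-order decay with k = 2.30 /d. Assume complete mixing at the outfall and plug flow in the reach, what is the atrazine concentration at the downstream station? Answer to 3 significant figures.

Flow-weighted average: C = (2680·0.1300 + 72.00·371.0) / 2752 = 27060/2752 = 9.833 µg/L.
Travel time t = 24.6·1000 / 0.90 = 27330 s = 7.593 h.
Applying C = C₀e^(−kt): 9.833 × 0.4831 = 4.750 µg/L.

4.75 µg/L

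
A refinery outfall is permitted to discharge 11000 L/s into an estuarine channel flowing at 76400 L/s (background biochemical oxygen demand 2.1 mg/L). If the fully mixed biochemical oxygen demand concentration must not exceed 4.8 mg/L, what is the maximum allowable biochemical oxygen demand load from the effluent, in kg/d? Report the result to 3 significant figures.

Mass balance at the limit: 76400·2.100 + 11000·Cₑ = 87400·4.8 → Cₑ = 23.55 mg/L.
11000 L/s = 11.00 m³/s. Load = 11.00 m³/s × 23.55 g/m³ × 86 400 s/d = 22380 kg/d.

22400 kg/d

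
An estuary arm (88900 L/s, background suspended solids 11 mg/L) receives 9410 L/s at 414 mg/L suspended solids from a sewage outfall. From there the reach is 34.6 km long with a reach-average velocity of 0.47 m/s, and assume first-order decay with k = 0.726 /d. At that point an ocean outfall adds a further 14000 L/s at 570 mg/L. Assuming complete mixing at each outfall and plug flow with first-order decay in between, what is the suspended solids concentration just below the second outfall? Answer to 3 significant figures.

After mixing, C = (88900·11.00 + 9410·414.0) / 98310 = 4874000/98310 = 49.57 mg/L; combined flow 98310 L/s.
Travel time t = 34.6·1000 / 0.47 = 73620 s = 20.45 h.
Applying C = C₀e^(−kt): 49.57 × 0.5387 = 26.71 mg/L.
Second outfall: C = (98310·26.71 + 14000·570.0)/112300 = 94.43 mg/L.

94.4 mg/L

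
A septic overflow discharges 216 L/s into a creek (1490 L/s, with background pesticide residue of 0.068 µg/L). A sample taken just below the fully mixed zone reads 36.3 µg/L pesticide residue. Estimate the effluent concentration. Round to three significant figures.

286 µg/L

Mass balance: 1490·0.06800 + 216.0·Cₑ = 1706·36.30
→ Cₑ = (1706·36.30 − 1490·0.06800) / 216.0 = 286.2 µg/L.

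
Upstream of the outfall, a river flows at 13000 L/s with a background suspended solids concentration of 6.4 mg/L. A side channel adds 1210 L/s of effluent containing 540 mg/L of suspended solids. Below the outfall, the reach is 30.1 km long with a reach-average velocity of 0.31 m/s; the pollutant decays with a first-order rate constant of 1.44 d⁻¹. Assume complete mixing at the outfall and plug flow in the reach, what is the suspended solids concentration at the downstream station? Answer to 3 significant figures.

Mass balance: C = (13000·6.400 + 1210·540.0) / 14210 = 736600/14210 = 51.84 mg/L.
Travel time t = 30.1·1000 / 0.31 = 97100 s = 26.97 h.
Decay over the reach: 51.84·exp(−kt) = 51.84·0.1982 = 10.28 mg/L.

10.3 mg/L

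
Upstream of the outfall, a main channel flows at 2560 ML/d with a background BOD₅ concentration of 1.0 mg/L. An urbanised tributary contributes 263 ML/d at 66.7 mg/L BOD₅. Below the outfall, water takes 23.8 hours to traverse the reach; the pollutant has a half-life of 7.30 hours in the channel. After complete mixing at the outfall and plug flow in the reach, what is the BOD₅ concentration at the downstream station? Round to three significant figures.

After mixing, C = (2560·1.000 + 263.0·66.70) / 2823 = 20100/2823 = 7.121 mg/L.
Half-life 7.30 h → k = ln 2 / 7.30 = 0.09495 h⁻¹ = 2.279 d⁻¹.
Applying C = C₀e^(−kt): 7.121 × 0.1044 = 0.7432 mg/L.

0.743 mg/L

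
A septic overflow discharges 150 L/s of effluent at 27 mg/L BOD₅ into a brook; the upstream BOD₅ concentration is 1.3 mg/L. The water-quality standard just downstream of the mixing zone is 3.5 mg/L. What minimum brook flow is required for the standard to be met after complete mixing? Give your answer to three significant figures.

Set C_mix = 3.5: (Q·1.300 + 150.0·27.00) / (Q + 150.0) = 3.5
→ Q = 150.0·(27.00 − 3.5)/(3.5 − 1.300) = 1602 L/s.

1600 L/s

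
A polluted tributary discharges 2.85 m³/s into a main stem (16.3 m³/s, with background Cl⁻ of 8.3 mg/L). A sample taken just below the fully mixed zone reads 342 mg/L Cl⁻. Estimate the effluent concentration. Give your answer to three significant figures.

Mass balance: 16.30·8.300 + 2.850·Cₑ = 19.15·342.0
→ Cₑ = (19.15·342.0 − 16.30·8.300) / 2.850 = 2251 mg/L.

2250 mg/L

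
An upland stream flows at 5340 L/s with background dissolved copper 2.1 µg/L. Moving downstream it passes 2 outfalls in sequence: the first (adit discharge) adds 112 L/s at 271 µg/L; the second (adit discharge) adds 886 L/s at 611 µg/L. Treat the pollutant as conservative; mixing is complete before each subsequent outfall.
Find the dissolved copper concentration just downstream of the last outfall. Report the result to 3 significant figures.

92.0 µg/L

Below outfall 1: Q → 5452 L/s, C = (5340·2.100 + 112.0·271.0)/5452 = 7.624 µg/L.
Below outfall 2: Q → 6338 L/s, C = (5452·7.624 + 886.0·611.0)/6338 = 91.97 µg/L.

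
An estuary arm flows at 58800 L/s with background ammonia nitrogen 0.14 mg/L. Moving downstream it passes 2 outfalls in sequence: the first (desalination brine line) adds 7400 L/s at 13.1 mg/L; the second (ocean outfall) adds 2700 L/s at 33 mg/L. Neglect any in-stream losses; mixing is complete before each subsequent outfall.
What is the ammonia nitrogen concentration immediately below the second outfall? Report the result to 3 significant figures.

2.82 mg/L

Below outfall 1: Q → 66200 L/s, C = (58800·0.1400 + 7400·13.10)/66200 = 1.589 mg/L.
Below outfall 2: Q → 68900 L/s, C = (66200·1.589 + 2700·33.00)/68900 = 2.820 mg/L.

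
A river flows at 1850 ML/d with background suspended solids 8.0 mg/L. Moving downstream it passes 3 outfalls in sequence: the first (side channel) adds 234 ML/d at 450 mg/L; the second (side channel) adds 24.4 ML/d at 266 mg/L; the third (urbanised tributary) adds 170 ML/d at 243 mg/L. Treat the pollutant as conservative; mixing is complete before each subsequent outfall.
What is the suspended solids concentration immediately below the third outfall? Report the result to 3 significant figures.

73.7 mg/L

Below outfall 1: Q → 2084 ML/d, C = (1850·8.000 + 234.0·450.0)/2084 = 57.63 mg/L.
Below outfall 2: Q → 2108 ML/d, C = (2084·57.63 + 24.40·266.0)/2108 = 60.04 mg/L.
Below outfall 3: Q → 2278 ML/d, C = (2108·60.04 + 170.0·243.0)/2278 = 73.69 mg/L.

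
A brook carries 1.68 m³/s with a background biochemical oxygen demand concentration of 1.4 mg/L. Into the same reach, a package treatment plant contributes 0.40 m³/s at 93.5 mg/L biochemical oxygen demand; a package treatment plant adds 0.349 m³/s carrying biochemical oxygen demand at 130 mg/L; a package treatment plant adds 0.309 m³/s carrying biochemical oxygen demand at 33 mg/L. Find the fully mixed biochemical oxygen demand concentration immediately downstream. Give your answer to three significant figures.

Mass balance: C = (1.680·1.400 + 0.4000·93.50 + 0.3490·130.0 + 0.3090·33.00) / 2.738 = 95.32/2.738 = 34.81 mg/L.

34.8 mg/L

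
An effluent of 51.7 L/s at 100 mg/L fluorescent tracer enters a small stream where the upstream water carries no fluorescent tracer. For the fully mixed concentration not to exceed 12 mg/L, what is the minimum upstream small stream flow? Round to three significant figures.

Set C_mix = 12: (Q·0 + 51.70·100.0) / (Q + 51.70) = 12
→ Q = 51.70·(100.0 − 12)/(12 − 0) = 379.1 L/s.

379 L/s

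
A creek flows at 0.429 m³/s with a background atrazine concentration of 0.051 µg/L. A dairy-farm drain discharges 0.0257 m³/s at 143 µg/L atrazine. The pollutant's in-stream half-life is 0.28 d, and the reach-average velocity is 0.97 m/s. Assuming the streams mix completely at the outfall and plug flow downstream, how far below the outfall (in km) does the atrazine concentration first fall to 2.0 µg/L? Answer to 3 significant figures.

47.5 km

Mixed concentration C = ΣQC/ΣQ = (0.4290·0.05100 + 0.02570·143.0) / 0.4547 = 3.697/0.4547 = 8.131 µg/L.
Half-life 0.28 d → k = ln 2 / 0.28 = 2.476 d⁻¹.
Set 8.131·exp(−k·t) = 2.0 → t = ln(8.131/2.0)/k = 48950 s = 13.60 h.
Distance = v·t = 0.97·48950 = 47480 m = 47.48 km.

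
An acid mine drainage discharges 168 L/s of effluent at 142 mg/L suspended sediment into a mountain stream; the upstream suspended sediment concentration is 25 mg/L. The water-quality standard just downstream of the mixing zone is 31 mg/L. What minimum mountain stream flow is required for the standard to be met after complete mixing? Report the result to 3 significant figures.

3110 L/s

Set C_mix = 31: (Q·25.00 + 168.0·142.0) / (Q + 168.0) = 31
→ Q = 168.0·(142.0 − 31)/(31 − 25.00) = 3108 L/s.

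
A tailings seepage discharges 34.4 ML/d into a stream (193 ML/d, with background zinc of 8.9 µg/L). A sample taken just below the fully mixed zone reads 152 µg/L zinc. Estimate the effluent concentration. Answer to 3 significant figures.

Mass balance: 193.0·8.900 + 34.40·Cₑ = 227.4·152.0
→ Cₑ = (227.4·152.0 − 193.0·8.900) / 34.40 = 954.9 µg/L.

955 µg/L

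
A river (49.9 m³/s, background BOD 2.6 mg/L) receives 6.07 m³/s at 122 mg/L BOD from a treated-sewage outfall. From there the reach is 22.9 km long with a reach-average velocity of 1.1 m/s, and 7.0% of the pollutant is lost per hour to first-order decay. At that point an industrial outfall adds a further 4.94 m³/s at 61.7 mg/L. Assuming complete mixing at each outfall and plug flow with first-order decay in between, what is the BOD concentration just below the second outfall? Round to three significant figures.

14.4 mg/L

Flow-weighted average: C = (49.90·2.600 + 6.070·122.0) / 55.97 = 870.3/55.97 = 15.55 mg/L; combined flow 55.97 m³/s.
Travel time t = 22.9·1000 / 1.1 = 20820 s = 5.783 h.
7.0%/h lost → k = −ln(1 − 0.07) = 0.07257 h⁻¹.
After decay, C = 15.55 × e^(−kt) = 15.55 × 0.6573 = 10.22 mg/L.
At the second outfall, C = (55.97·10.22 + 4.940·61.70) / (55.97 + 4.940) = 14.40 mg/L.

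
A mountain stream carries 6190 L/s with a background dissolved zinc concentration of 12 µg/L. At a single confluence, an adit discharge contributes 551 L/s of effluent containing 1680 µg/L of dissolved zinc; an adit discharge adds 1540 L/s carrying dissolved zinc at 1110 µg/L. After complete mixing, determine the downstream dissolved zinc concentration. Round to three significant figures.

Flow-weighted average: C = (6190·12.00 + 551.0·1680 + 1540·1110) / 8281 = 2709000/8281 = 327.2 µg/L.

327 µg/L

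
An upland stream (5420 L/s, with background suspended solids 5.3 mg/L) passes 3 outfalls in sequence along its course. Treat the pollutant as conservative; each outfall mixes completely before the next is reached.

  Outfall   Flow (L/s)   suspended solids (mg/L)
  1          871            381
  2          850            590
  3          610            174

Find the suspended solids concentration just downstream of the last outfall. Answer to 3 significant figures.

After outfall 1: Q = 5420 + 871.0 = 6291 L/s; C = (5420·5.300 + 871.0·381.0)/6291 = 57.32 mg/L.
After outfall 2: Q = 6291 + 850.0 = 7141 L/s; C = (6291·57.32 + 850.0·590.0)/7141 = 120.7 mg/L.
After outfall 3: Q = 7141 + 610.0 = 7751 L/s; C = (7141·120.7 + 610.0·174.0)/7751 = 124.9 mg/L.

125 mg/L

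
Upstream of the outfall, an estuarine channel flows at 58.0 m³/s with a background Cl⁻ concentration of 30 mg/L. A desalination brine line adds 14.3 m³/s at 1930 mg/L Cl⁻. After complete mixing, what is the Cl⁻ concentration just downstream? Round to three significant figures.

406 mg/L

Mixed concentration C = ΣQC/ΣQ = (58.00·30.00 + 14.30·1930) / 72.30 = 29340/72.30 = 405.8 mg/L.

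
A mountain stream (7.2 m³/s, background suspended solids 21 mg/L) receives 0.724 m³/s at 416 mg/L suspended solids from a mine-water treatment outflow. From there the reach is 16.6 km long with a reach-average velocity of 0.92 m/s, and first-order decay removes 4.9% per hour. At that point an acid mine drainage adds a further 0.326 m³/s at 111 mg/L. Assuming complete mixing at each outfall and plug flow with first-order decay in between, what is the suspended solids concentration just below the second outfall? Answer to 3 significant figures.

After mixing, C = (7.200·21.00 + 0.7240·416.0) / 7.924 = 452.4/7.924 = 57.09 mg/L; combined flow 7.924 m³/s.
Travel time t = 16.6·1000 / 0.92 = 18040 s = 5.012 h.
4.9%/h lost → k = −ln(1 − 0.049) = 0.05024 h⁻¹.
After decay, C = 57.09 × e^(−kt) = 57.09 × 0.7774 = 44.38 mg/L.
At the second outfall, C = (7.924·44.38 + 0.3260·111.0) / (7.924 + 0.3260) = 47.01 mg/L.

47.0 mg/L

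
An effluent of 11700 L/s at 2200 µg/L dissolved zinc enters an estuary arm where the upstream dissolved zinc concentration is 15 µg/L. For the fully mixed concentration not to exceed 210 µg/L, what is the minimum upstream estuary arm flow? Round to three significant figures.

Set C_mix = 210: (Q·15.00 + 11700·2200) / (Q + 11700) = 210
→ Q = 11700·(2200 − 210)/(210 − 15.00) = 119400 L/s.

119000 L/s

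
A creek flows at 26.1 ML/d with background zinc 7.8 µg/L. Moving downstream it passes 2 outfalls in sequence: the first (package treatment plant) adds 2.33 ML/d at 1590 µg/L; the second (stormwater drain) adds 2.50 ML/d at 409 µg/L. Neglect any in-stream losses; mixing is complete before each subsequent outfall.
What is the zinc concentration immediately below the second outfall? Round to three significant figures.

Outfall 1: combined Q = 28.43 ML/d; C = (26.10·7.800 + 2.330·1590)/28.43 = 137.5 µg/L.
Outfall 2: combined Q = 30.93 ML/d; C = (28.43·137.5 + 2.500·409.0)/30.93 = 159.4 µg/L.

159 µg/L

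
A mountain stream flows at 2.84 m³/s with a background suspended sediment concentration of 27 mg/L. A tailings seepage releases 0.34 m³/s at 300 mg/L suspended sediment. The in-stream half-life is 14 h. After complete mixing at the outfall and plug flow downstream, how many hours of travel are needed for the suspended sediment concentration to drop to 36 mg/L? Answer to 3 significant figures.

After mixing, C = (2.840·27.00 + 0.3400·300.0) / 3.180 = 178.7/3.180 = 56.19 mg/L.
Half-life 14 h → k = ln 2 / 14 = 0.04951 h⁻¹ = 1.188 d⁻¹.
56.19·exp(−k·t) = 36 → t = ln(56.19/36)/k = 32370 s = 8.992 h.

8.99 h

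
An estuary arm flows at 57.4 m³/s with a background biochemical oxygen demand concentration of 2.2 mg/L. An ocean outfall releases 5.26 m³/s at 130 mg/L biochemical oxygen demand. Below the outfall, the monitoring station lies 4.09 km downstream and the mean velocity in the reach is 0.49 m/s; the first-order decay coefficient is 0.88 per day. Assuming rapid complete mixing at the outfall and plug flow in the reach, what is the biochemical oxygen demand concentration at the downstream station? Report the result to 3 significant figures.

11.9 mg/L

Flow-weighted average: C = (57.40·2.200 + 5.260·130.0) / 62.66 = 810.1/62.66 = 12.93 mg/L.
Travel time t = 4.09·1000 / 0.49 = 8347 s = 2.319 h.
After decay, C = 12.93 × e^(−kt) = 12.93 × 0.9185 = 11.87 mg/L.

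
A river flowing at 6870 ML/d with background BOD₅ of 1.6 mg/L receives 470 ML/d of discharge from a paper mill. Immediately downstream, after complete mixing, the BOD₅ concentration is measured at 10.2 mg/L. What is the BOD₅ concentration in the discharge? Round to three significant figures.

136 mg/L

Mass balance: 6870·1.600 + 470.0·Cₑ = 7340·10.20
→ Cₑ = (7340·10.20 − 6870·1.600) / 470.0 = 135.9 mg/L.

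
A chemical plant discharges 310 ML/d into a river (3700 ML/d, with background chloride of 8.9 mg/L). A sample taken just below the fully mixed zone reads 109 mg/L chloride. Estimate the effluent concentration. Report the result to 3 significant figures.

1300 mg/L

Mass balance: 3700·8.900 + 310.0·Cₑ = 4010·109.0
→ Cₑ = (4010·109.0 − 3700·8.900) / 310.0 = 1304 mg/L.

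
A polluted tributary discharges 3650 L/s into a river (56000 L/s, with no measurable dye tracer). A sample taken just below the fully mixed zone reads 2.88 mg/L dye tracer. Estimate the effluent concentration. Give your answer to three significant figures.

47.1 mg/L

Mass balance: 56000·0 + 3650·Cₑ = 59650·2.880
→ Cₑ = (59650·2.880 − 56000·0) / 3650 = 47.07 mg/L.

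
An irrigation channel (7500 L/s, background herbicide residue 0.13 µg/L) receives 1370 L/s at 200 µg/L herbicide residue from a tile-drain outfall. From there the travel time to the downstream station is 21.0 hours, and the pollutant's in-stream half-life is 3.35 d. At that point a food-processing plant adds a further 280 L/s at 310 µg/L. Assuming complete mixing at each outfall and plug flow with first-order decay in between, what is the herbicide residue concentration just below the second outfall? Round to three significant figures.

34.6 µg/L

Conservation of mass: C = (7500·0.1300 + 1370·200.0) / 8870 = 275000/8870 = 31.00 µg/L; combined flow 8870 L/s.
Half-life 3.35 d → k = ln 2 / 3.35 = 0.2069 d⁻¹.
Decay over the reach: 31.00·exp(−kt) = 31.00·0.8344 = 25.87 µg/L.
Second outfall: C = (8870·25.87 + 280.0·310.0)/9150 = 34.56 µg/L.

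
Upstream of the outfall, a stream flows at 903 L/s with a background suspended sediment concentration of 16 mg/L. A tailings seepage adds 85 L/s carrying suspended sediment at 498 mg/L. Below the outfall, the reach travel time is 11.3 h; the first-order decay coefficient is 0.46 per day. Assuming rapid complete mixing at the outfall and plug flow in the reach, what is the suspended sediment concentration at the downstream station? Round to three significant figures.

Mass balance: C = (903.0·16.00 + 85.00·498.0) / 988.0 = 56780/988.0 = 57.47 mg/L.
After decay, C = 57.47 × e^(−kt) = 57.47 × 0.8053 = 46.28 mg/L.

46.3 mg/L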